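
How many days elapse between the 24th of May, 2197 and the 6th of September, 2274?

28228

Day-of-year of May 24, 2197: 144.
Day-of-year of September 6, 2274: 249.
2197 has 365 days, so 365 − 144 = 221 days remain in 2197.
Full years 2198–2273: 58 common + 18 leap = 58×365 + 18×366 = 27758 days.
Total: 221 + 27758 + 249 = 28228 days.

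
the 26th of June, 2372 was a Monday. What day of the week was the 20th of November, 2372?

June 2372: 30 − 26 = 4 days remain.
Then July (31), August (31), September (30), October (31): 31 + 31 + 30 + 31 = 123 days.
November 1–20, 2372: 20 days.
Total: 4 + 123 + 20 = 147 days.
147 is a multiple of 7, so the 20th of November, 2372 falls on the same weekday: Monday.

Monday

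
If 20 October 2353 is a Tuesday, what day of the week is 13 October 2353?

Count forward from the earlier date (October 13, 2353) to the later (October 20, 2353):
Within October 2353: 20 − 13 = 7 days.
7 is a multiple of 7, so 13 October 2353 falls on the same weekday: Tuesday.

Tuesday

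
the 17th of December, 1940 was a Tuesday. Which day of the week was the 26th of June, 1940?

Wednesday

Count forward from the earlier date (June 26, 1940) to the later (December 17, 1940):
June 1940: 30 − 26 = 4 days remain.
Then July (31), August (31), September (30), October (31), November (30): 31 + 31 + 30 + 31 + 30 = 153 days.
December 1–17, 1940: 17 days.
Total: 4 + 153 + 17 = 174 days.
174 mod 7 = 6, so 6 days before Tuesday is Wednesday.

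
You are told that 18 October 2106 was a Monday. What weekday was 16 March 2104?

Count forward from the earlier date (March 16, 2104) to the later (October 18, 2106):
March 2104: 31 − 16 = 15 days remain.
Then 30 full months totalling 913 days.
October 1–18, 2106: 18 days.
Total: 15 + 913 + 18 = 946 days.
946 mod 7 = 1, so 1 day before Monday is Sunday.

Sunday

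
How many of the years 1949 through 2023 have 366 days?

Years divisible by 4: 1952, 1956, …, 2020 — 18 in all.
2000 is divisible by 400, so still leap.
No century exceptions apply. Count: 18.

18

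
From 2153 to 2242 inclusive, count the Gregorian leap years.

Years divisible by 4: 2156, 2160, …, 2240 — 22 in all.
Of these, 2200 is divisible by 100 but not 400, so not leap.
Leap years: 22 − 1 = 21.

21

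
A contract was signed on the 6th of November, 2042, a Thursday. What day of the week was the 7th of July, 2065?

Day-of-year of November 6, 2042: 310.
Day-of-year of July 7, 2065: 188.
2042 has 365 days, so 365 − 310 = 55 days remain in 2042.
Full years 2043–2064: 16 common + 6 leap = 16×365 + 6×366 = 8036 days.
Total: 55 + 8036 + 188 = 8279 days.
8279 mod 7 = 5, so 5 days after Thursday is Tuesday.

Tuesday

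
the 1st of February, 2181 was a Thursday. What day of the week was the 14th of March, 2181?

February 2181: 28 − 1 = 27 days remain (2181 is not a leap year, so February has 28 days).
March 1–14, 2181: 14 days.
Total: 27 + 14 = 41 days.
41 mod 7 = 6, so 6 days after Thursday is Wednesday.

Wednesday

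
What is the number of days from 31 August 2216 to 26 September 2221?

1852

August 31, 2216 → August 31, 2217: 365 days.
August 31, 2217 → August 31, 2218: 365 days.
August 31, 2218 → August 31, 2219: 365 days.
August 31, 2219 → August 31, 2220: 366 days (2220 is a leap year).
August 31, 2220 → August 31, 2221: 365 days.
August 2221: 31 − 31 = 0 days remain.
September 1–26, 2221: 26 days.
Residual: 26 days.
Total: 1852 days.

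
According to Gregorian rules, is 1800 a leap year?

No

1800 is not a leap year (divisible by 100 but not 400).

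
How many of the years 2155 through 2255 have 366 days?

Years divisible by 4: 2156, 2160, …, 2252 — 25 in all.
Of these, 2200 is divisible by 100 but not 400, so not leap.
Leap years: 25 − 1 = 24.

24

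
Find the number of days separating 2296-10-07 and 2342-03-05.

From October 7, 2296 to October 7, 2341: 45 years, of which 10 contain a Feb 29 — 35×365 + 10×366 = 16435 days.
(2300 is not a leap year (divisible by 100 but not 400).)
October 2341: 31 − 7 = 24 days remain.
Then November (30), December (31), January (31), February 2342 (28): 30 + 31 + 31 + 28 = 120 days.
March 1–5, 2342: 5 days.
Residual: 149 days.
Total: 16584 days.

16584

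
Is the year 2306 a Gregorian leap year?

2306 is not a leap year.

No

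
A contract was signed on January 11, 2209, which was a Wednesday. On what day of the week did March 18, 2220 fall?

From January 11, 2209 to January 11, 2220: 11 years, of which 2 contain a Feb 29 — 9×365 + 2×366 = 4017 days.
January 2220: 31 − 11 = 20 days remain.
Then February 2220 (29): 29 days.
March 1–18, 2220: 18 days.
Residual: 67 days.
Total: 4084 days.
4084 mod 7 = 3, so 3 days after Wednesday is Saturday.

Saturday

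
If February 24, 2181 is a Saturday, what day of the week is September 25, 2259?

Day-of-year of February 24, 2181: 55.
Day-of-year of September 25, 2259: 268.
2181 has 365 days, so 365 − 55 = 310 days remain in 2181.
Full years 2182–2258: 59 common + 18 leap = 59×365 + 18×366 = 28123 days.
Total: 310 + 28123 + 268 = 28701 days.
28701 mod 7 = 1, so 1 day after Saturday is Sunday.

Sunday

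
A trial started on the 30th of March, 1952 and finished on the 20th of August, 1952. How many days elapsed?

143

March 1952: 31 − 30 = 1 day remains.
Then April (30), May (31), June (30), July (31): 30 + 31 + 30 + 31 = 122 days.
August 1–20, 1952: 20 days.
Total: 1 + 122 + 20 = 143 days.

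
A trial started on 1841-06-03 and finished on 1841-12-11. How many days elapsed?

191

June 1841: 30 − 3 = 27 days remain.
Then July (31), August (31), September (30), October (31), November (30): 31 + 31 + 30 + 31 + 30 = 153 days.
December 1–11, 1841: 11 days.
Total: 27 + 153 + 11 = 191 days.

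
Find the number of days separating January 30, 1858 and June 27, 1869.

From January 30, 1858 to January 30, 1869: 11 years, of which 3 contain a Feb 29 — 8×365 + 3×366 = 4018 days.
January 1869: 31 − 30 = 1 day remains.
Then February 1869 (28), March (31), April (30), May (31): 28 + 31 + 30 + 31 = 120 days.
June 1–27, 1869: 27 days.
Residual: 148 days.
Total: 4166 days.

4166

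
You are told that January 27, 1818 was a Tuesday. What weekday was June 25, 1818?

January 1818: 31 − 27 = 4 days remain.
Then February 1818 (28), March (31), April (30), May (31): 28 + 31 + 30 + 31 = 120 days.
June 1–25, 1818: 25 days.
Total: 4 + 120 + 25 = 149 days.
149 mod 7 = 2, so 2 days after Tuesday is Thursday.

Thursday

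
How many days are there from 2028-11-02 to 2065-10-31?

13512

Day-of-year of November 2, 2028: 307.
Day-of-year of October 31, 2065: 304.
2028 has 366 days, so 366 − 307 = 59 days remain in 2028.
Full years 2029–2064: 27 common + 9 leap = 27×365 + 9×366 = 13149 days.
Total: 59 + 13149 + 304 = 13512 days.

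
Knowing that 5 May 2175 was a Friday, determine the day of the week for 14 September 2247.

From May 5, 2175 to May 5, 2247: 72 years, of which 17 contain a Feb 29 — 55×365 + 17×366 = 26297 days.
(2200 is not a leap year (divisible by 100 but not 400).)
May 2247: 31 − 5 = 26 days remain.
Then June (30), July (31), August (31): 30 + 31 + 31 = 92 days.
September 1–14, 2247: 14 days.
Residual: 132 days.
Total: 26429 days.
26429 mod 7 = 4, so 4 days after Friday is Tuesday.

Tuesday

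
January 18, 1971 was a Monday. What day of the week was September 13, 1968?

Count forward from the earlier date (September 13, 1968) to the later (January 18, 1971):
Day-of-year of September 13, 1968: 257.
Day-of-year of January 18, 1971: 18.
1968 has 366 days, so 366 − 257 = 109 days remain in 1968.
Full years: 1969: 365; 1970: 365. Sum = 730.
Total: 109 + 730 + 18 = 857 days.
857 mod 7 = 3, so 3 days before Monday is Friday.

Friday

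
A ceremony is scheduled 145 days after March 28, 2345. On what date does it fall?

August 20, 2345

Count 145 days after March 28, 2345:
March 2345: 31 − 28 = 3 days remain.
Then April (30), May (31), June (30), July (31): 30 + 31 + 30 + 31 = 122 days.
August 1–20, 2345: 20 days.
Total: 3 + 122 + 20 = 145 days.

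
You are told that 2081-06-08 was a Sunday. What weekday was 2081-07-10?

June 2081: 30 − 8 = 22 days remain.
July 1–10, 2081: 10 days.
Total: 22 + 10 = 32 days.
32 mod 7 = 4, so 4 days after Sunday is Thursday.

Thursday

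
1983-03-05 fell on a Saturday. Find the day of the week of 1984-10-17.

Day-of-year of March 5, 1983: 64.
Day-of-year of October 17, 1984: 291.
1983 has 365 days, so 365 − 64 = 301 days remain in 1983.
Total: 301 + 291 = 592 days.
592 mod 7 = 4, so 4 days after Saturday is Wednesday.

Wednesday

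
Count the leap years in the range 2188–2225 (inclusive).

Years divisible by 4 in [2188, 2225]: 2188, 2192, 2196, 2200, 2204, 2208, 2212, 2216, 2220, 2224.
Of these, 2200 is divisible by 100 but not 400, so not leap.
Leap years: 10 − 1 = 9.

9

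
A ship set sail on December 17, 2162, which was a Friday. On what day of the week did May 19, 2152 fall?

Count forward from the earlier date (May 19, 2152) to the later (December 17, 2162):
Day-of-year of May 19, 2152: 140.
Day-of-year of December 17, 2162: 351.
2152 has 366 days, so 366 − 140 = 226 days remain in 2152.
Full years 2153–2161: 7 common + 2 leap = 7×365 + 2×366 = 3287 days.
Total: 226 + 3287 + 351 = 3864 days.
3864 is a multiple of 7, so May 19, 2152 falls on the same weekday: Friday.

Friday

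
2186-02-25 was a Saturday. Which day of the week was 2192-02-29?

February 25, 2186 → February 25, 2187: 365 days.
February 25, 2187 → February 25, 2188: 365 days.
February 25, 2188 → February 25, 2189: 366 days (2188 is a leap year).
February 25, 2189 → February 25, 2190: 365 days.
February 25, 2190 → February 25, 2191: 365 days.
February 25, 2191 → February 25, 2192: 365 days.
Within February 2192: 29 − 25 = 4 days.
Total: 2195 days.
2195 mod 7 = 4, so 4 days after Saturday is Wednesday.

Wednesday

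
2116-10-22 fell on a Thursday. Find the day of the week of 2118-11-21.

Monday

October 22, 2116 → October 22, 2117: 365 days.
October 22, 2117 → October 22, 2118: 365 days.
October 2118: 31 − 22 = 9 days remain.
November 1–21, 2118: 21 days.
Residual: 30 days.
Total: 760 days.
760 mod 7 = 4, so 4 days after Thursday is Monday.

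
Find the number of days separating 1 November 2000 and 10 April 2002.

November 1, 2000 → November 1, 2001: 365 days.
November 2001: 30 − 1 = 29 days remain.
Then December (31), January (31), February 2002 (28), March (31): 31 + 31 + 28 + 31 = 121 days.
April 1–10, 2002: 10 days.
Residual: 160 days.
Total: 525 days.

525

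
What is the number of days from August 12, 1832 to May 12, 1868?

13057

Day-of-year of August 12, 1832: 225.
Day-of-year of May 12, 1868: 133.
1832 has 366 days, so 366 − 225 = 141 days remain in 1832.
Full years 1833–1867: 27 common + 8 leap = 27×365 + 8×366 = 12783 days.
Total: 141 + 12783 + 133 = 13057 days.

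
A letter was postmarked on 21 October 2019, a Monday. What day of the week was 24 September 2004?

Count forward from the earlier date (September 24, 2004) to the later (October 21, 2019):
From September 24, 2004 to September 24, 2019: 15 years, of which 3 contain a Feb 29 — 12×365 + 3×366 = 5478 days.
September 2019: 30 − 24 = 6 days remain.
October 1–21, 2019: 21 days.
Residual: 27 days.
Total: 5505 days.
5505 mod 7 = 3, so 3 days before Monday is Friday.

Friday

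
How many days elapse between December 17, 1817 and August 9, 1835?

From December 17, 1817 to December 17, 1834: 17 years, of which 4 contain a Feb 29 — 13×365 + 4×366 = 6209 days.
December 1834: 31 − 17 = 14 days remain.
Then January (31), February 1835 (28), March (31), April (30), May (31), June (30), July (31): 31 + 28 + 31 + 30 + 31 + 30 + 31 = 212 days.
August 1–9, 1835: 9 days.
Residual: 235 days.
Total: 6444 days.

6444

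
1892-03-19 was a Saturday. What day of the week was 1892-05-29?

March 1892: 31 − 19 = 12 days remain.
Then April (30): 30 days.
May 1–29, 1892: 29 days.
Total: 12 + 30 + 29 = 71 days.
71 mod 7 = 1, so 1 day after Saturday is Sunday.

Sunday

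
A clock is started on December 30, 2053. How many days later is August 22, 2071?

6444

Day-of-year of December 30, 2053: 364.
Day-of-year of August 22, 2071: 234.
2053 has 365 days, so 365 − 364 = 1 days remain in 2053.
Full years 2054–2070: 13 common + 4 leap = 13×365 + 4×366 = 6209 days.
Total: 1 + 6209 + 234 = 6444 days.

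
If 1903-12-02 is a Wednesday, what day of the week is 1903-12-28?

Within December 1903: 28 − 2 = 26 days.
26 mod 7 = 5, so 5 days after Wednesday is Monday.

Monday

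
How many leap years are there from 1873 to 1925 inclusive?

Years divisible by 4: 1876, 1880, …, 1924 — 13 in all.
Of these, 1900 is divisible by 100 but not 400, so not leap.
Leap years: 13 − 1 = 12.

12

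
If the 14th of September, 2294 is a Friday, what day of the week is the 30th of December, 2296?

Wednesday

September 14, 2294 → September 14, 2295: 365 days.
September 14, 2295 → September 14, 2296: 366 days (2296 is a leap year).
September 2296: 30 − 14 = 16 days remain.
Then October (31), November (30): 31 + 30 = 61 days.
December 1–30, 2296: 30 days.
Residual: 107 days.
Total: 838 days.
838 mod 7 = 5, so 5 days after Friday is Wednesday.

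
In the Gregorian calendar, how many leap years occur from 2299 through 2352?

Years divisible by 4: 2300, 2304, …, 2352 — 14 in all.
Of these, 2300 is divisible by 100 but not 400, so not leap.
Leap years: 14 − 1 = 13.

13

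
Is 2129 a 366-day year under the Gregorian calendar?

2129 is not a leap year.

No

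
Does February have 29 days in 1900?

1900 is not a leap year (divisible by 100 but not 400).

No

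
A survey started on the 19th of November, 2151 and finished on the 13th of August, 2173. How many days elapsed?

7938

Day-of-year of November 19, 2151: 323.
Day-of-year of August 13, 2173: 225.
2151 has 365 days, so 365 − 323 = 42 days remain in 2151.
Full years 2152–2172: 15 common + 6 leap = 15×365 + 6×366 = 7671 days.
Total: 42 + 7671 + 225 = 7938 days.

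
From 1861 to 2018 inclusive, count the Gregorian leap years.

38

Years divisible by 4: 1864, 1868, …, 2016 — 39 in all.
Of these, 1900 is divisible by 100 but not 400, so not leap.
2000 is divisible by 400, so still leap.
Leap years: 39 − 1 = 38.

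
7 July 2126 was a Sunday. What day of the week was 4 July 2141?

Tuesday

Day-of-year of July 7, 2126: 188.
Day-of-year of July 4, 2141: 185.
2126 has 365 days, so 365 − 188 = 177 days remain in 2126.
Full years 2127–2140: 10 common + 4 leap = 10×365 + 4×366 = 5114 days.
Total: 177 + 5114 + 185 = 5476 days.
5476 mod 7 = 2, so 2 days after Sunday is Tuesday.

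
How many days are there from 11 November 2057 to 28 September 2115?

21139

From November 11, 2057 to November 11, 2114: 57 years, of which 13 contain a Feb 29 — 44×365 + 13×366 = 20818 days.
(2100 is not a leap year (divisible by 100 but not 400).)
November 2114: 30 − 11 = 19 days remain.
Then 9 full months totalling 274 days.
September 1–28, 2115: 28 days.
Residual: 321 days.
Total: 21139 days.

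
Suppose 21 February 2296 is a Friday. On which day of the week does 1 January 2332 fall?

From February 21, 2296 to February 21, 2331: 35 years, of which 8 contain a Feb 29 — 27×365 + 8×366 = 12783 days.
(2300 is not a leap year (divisible by 100 but not 400).)
February 2331: 28 − 21 = 7 days remain (2331 is not a leap year, so February has 28 days).
Then 10 full months totalling 306 days.
January 1, 2332: 1 day.
Residual: 314 days.
Total: 13097 days.
13097 is a multiple of 7, so 1 January 2332 falls on the same weekday: Friday.

Friday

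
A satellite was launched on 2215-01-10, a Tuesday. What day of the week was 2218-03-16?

January 10, 2215 → January 10, 2216: 365 days.
January 10, 2216 → January 10, 2217: 366 days (2216 is a leap year).
January 10, 2217 → January 10, 2218: 365 days.
January 2218: 31 − 10 = 21 days remain.
Then February 2218 (28): 28 days.
March 1–16, 2218: 16 days.
Residual: 65 days.
Total: 1161 days.
1161 mod 7 = 6, so 6 days after Tuesday is Monday.

Monday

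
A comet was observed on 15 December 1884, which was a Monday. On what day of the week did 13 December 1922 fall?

Wednesday

Day-of-year of December 15, 1884: 350.
Day-of-year of December 13, 1922: 347.
1884 has 366 days, so 366 − 350 = 16 days remain in 1884.
Full years 1885–1921: 29 common + 8 leap = 29×365 + 8×366 = 13513 days.
Total: 16 + 13513 + 347 = 13876 days.
13876 mod 7 = 2, so 2 days after Monday is Wednesday.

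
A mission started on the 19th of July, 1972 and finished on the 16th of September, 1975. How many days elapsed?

1154

July 19, 1972 → July 19, 1973: 365 days.
July 19, 1973 → July 19, 1974: 365 days.
July 19, 1974 → July 19, 1975: 365 days.
July 1975: 31 − 19 = 12 days remain.
Then August (31): 31 days.
September 1–16, 1975: 16 days.
Residual: 59 days.
Total: 1154 days.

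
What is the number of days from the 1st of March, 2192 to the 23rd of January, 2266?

26990

Day-of-year of March 1, 2192: 61.
Day-of-year of January 23, 2266: 23.
2192 has 366 days, so 366 − 61 = 305 days remain in 2192.
Full years 2193–2265: 56 common + 17 leap = 56×365 + 17×366 = 26662 days.
Total: 305 + 26662 + 23 = 26990 days.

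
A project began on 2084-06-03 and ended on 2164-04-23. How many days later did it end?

29178

Day-of-year of June 3, 2084: 155.
Day-of-year of April 23, 2164: 114.
2084 has 366 days, so 366 − 155 = 211 days remain in 2084.
Full years 2085–2163: 61 common + 18 leap = 61×365 + 18×366 = 28853 days.
Total: 211 + 28853 + 114 = 29178 days.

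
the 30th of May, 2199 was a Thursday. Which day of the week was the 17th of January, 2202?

Sunday

Day-of-year of May 30, 2199: 150.
Day-of-year of January 17, 2202: 17.
2199 has 365 days, so 365 − 150 = 215 days remain in 2199.
Full years: 2200: 365; 2201: 365. Sum = 730.
Total: 215 + 730 + 17 = 962 days.
962 mod 7 = 3, so 3 days after Thursday is Sunday.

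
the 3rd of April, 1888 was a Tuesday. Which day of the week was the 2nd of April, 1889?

Tuesday

Day-of-year of April 3, 1888: 94.
Day-of-year of April 2, 1889: 92.
1888 has 366 days, so 366 − 94 = 272 days remain in 1888.
Total: 272 + 92 = 364 days.
364 is a multiple of 7, so the 2nd of April, 1889 falls on the same weekday: Tuesday.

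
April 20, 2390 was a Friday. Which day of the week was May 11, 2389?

Count forward from the earlier date (May 11, 2389) to the later (April 20, 2390):
May 2389: 31 − 11 = 20 days remain.
Then 10 full months totalling 304 days.
April 1–20, 2390: 20 days.
Total: 20 + 304 + 20 = 344 days.
344 mod 7 = 1, so 1 day before Friday is Thursday.

Thursday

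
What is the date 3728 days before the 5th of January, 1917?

the 22nd of October, 1906

Count 3728 days before January 5, 1917:
Day-of-year of October 22, 1906: 295.
Day-of-year of January 5, 1917: 5.
1906 has 365 days, so 365 − 295 = 70 days remain in 1906.
Full years 1907–1916: 7 common + 3 leap = 7×365 + 3×366 = 3653 days.
Total: 70 + 3653 + 5 = 3728 days.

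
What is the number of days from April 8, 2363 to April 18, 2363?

Within April 2363: 18 − 8 = 10 days.

10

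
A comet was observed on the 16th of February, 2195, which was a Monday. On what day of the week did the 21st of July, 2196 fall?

February 16, 2195 → February 16, 2196: 365 days.
February 2196: 29 − 16 = 13 days remain (2196 is a leap year, so February has 29 days).
Then March (31), April (30), May (31), June (30): 31 + 30 + 31 + 30 = 122 days.
July 1–21, 2196: 21 days.
Residual: 156 days.
Total: 521 days.
521 mod 7 = 3, so 3 days after Monday is Thursday.

Thursday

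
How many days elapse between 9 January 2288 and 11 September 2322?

12663

Day-of-year of January 9, 2288: 9.
Day-of-year of September 11, 2322: 254.
2288 has 366 days, so 366 − 9 = 357 days remain in 2288.
Full years 2289–2321: 26 common + 7 leap = 26×365 + 7×366 = 12052 days.
Total: 357 + 12052 + 254 = 12663 days.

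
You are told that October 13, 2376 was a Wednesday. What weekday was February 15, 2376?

Count forward from the earlier date (February 15, 2376) to the later (October 13, 2376):
February 2376: 29 − 15 = 14 days remain (2376 is a leap year, so February has 29 days).
Then March (31), April (30), May (31), June (30), July (31), August (31), September (30): 31 + 30 + 31 + 30 + 31 + 31 + 30 = 214 days.
October 1–13, 2376: 13 days.
Total: 14 + 214 + 13 = 241 days.
241 mod 7 = 3, so 3 days before Wednesday is Sunday.

Sunday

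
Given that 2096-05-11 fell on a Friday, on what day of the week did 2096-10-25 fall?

Thursday

May 2096: 31 − 11 = 20 days remain.
Then June (30), July (31), August (31), September (30): 30 + 31 + 31 + 30 = 122 days.
October 1–25, 2096: 25 days.
Total: 20 + 122 + 25 = 167 days.
167 mod 7 = 6, so 6 days after Friday is Thursday.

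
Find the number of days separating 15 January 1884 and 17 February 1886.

January 15, 1884 → January 15, 1885: 366 days (1884 is a leap year).
January 15, 1885 → January 15, 1886: 365 days.
January 1886: 31 − 15 = 16 days remain.
February 1–17, 1886: 17 days (1886 is not a leap year).
Residual: 33 days.
Total: 764 days.

764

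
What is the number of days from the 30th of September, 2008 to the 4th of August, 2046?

Day-of-year of September 30, 2008: 274.
Day-of-year of August 4, 2046: 216.
2008 has 366 days, so 366 − 274 = 92 days remain in 2008.
Full years 2009–2045: 28 common + 9 leap = 28×365 + 9×366 = 13514 days.
Total: 92 + 13514 + 216 = 13822 days.

13822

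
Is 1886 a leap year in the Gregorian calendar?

1886 is not a leap year.

No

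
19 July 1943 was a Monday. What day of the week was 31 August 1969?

Sunday

Day-of-year of July 19, 1943: 200.
Day-of-year of August 31, 1969: 243.
1943 has 365 days, so 365 − 200 = 165 days remain in 1943.
Full years 1944–1968: 18 common + 7 leap = 18×365 + 7×366 = 9132 days.
Total: 165 + 9132 + 243 = 9540 days.
9540 mod 7 = 6, so 6 days after Monday is Sunday.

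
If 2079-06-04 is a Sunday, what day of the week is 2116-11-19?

From June 4, 2079 to June 4, 2116: 37 years, of which 9 contain a Feb 29 — 28×365 + 9×366 = 13514 days.
(2100 is not a leap year (divisible by 100 but not 400).)
June 2116: 30 − 4 = 26 days remain.
Then July (31), August (31), September (30), October (31): 31 + 31 + 30 + 31 = 123 days.
November 1–19, 2116: 19 days.
Residual: 168 days.
Total: 13682 days.
13682 mod 7 = 4, so 4 days after Sunday is Thursday.

Thursday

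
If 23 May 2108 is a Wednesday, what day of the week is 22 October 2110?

May 23, 2108 → May 23, 2109: 365 days.
May 23, 2109 → May 23, 2110: 365 days.
May 2110: 31 − 23 = 8 days remain.
Then June (30), July (31), August (31), September (30): 30 + 31 + 31 + 30 = 122 days.
October 1–22, 2110: 22 days.
Residual: 152 days.
Total: 882 days.
882 is a multiple of 7, so 22 October 2110 falls on the same weekday: Wednesday.

Wednesday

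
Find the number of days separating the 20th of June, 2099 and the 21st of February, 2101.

Day-of-year of June 20, 2099: 171.
Day-of-year of February 21, 2101: 52.
2099 has 365 days, so 365 − 171 = 194 days remain in 2099.
Full years: 2100: 365. Sum = 365.
Total: 194 + 365 + 52 = 611 days.

611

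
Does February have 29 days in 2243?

2243 is not a leap year.

No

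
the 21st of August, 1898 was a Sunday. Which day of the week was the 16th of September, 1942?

Day-of-year of August 21, 1898: 233.
Day-of-year of September 16, 1942: 259.
1898 has 365 days, so 365 − 233 = 132 days remain in 1898.
Full years 1899–1941: 33 common + 10 leap = 33×365 + 10×366 = 15705 days.
Total: 132 + 15705 + 259 = 16096 days.
16096 mod 7 = 3, so 3 days after Sunday is Wednesday.

Wednesday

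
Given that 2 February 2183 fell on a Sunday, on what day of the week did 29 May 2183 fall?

February 2183: 28 − 2 = 26 days remain (2183 is not a leap year, so February has 28 days).
Then March (31), April (30): 31 + 30 = 61 days.
May 1–29, 2183: 29 days.
Total: 26 + 61 + 29 = 116 days.
116 mod 7 = 4, so 4 days after Sunday is Thursday.

Thursday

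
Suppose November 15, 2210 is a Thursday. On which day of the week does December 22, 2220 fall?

From November 15, 2210 to November 15, 2220: 10 years, of which 3 contain a Feb 29 — 7×365 + 3×366 = 3653 days.
November 2220: 30 − 15 = 15 days remain.
December 1–22, 2220: 22 days.
Residual: 37 days.
Total: 3690 days.
3690 mod 7 = 1, so 1 day after Thursday is Friday.

Friday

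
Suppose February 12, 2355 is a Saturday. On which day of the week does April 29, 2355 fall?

Friday

February 2355: 28 − 12 = 16 days remain (2355 is not a leap year, so February has 28 days).
Then March (31): 31 days.
April 1–29, 2355: 29 days.
Total: 16 + 31 + 29 = 76 days.
76 mod 7 = 6, so 6 days after Saturday is Friday.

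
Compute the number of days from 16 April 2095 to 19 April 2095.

Within April 2095: 19 − 16 = 3 days.

3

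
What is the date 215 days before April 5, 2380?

September 3, 2379

Count 215 days before April 5, 2380:
September 2379: 30 − 3 = 27 days remain.
Then October (31), November (30), December (31), January (31), February 2380 (29), March (31): 31 + 30 + 31 + 31 + 29 + 31 = 183 days.
April 1–5, 2380: 5 days.
Residual: 215 days.
Total: 215 days.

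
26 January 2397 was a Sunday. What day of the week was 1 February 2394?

Count forward from the earlier date (February 1, 2394) to the later (January 26, 2397):
Day-of-year of February 1, 2394: 32.
Day-of-year of January 26, 2397: 26.
2394 has 365 days, so 365 − 32 = 333 days remain in 2394.
Full years: 2395: 365; 2396: 366. Sum = 731.
Total: 333 + 731 + 26 = 1090 days.
1090 mod 7 = 5, so 5 days before Sunday is Tuesday.

Tuesday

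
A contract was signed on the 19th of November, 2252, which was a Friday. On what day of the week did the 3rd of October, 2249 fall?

Count forward from the earlier date (October 3, 2249) to the later (November 19, 2252):
October 3, 2249 → October 3, 2250: 365 days.
October 3, 2250 → October 3, 2251: 365 days.
October 3, 2251 → October 3, 2252: 366 days (2252 is a leap year).
October 2252: 31 − 3 = 28 days remain.
November 1–19, 2252: 19 days.
Residual: 47 days.
Total: 1143 days.
1143 mod 7 = 2, so 2 days before Friday is Wednesday.

Wednesday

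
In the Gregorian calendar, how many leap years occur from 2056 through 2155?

Years divisible by 4: 2056, 2060, …, 2152 — 25 in all.
Of these, 2100 is divisible by 100 but not 400, so not leap.
Leap years: 25 − 1 = 24.

24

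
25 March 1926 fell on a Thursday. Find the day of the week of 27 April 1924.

Sunday

Count forward from the earlier date (April 27, 1924) to the later (March 25, 1926):
April 27, 1924 → April 27, 1925: 365 days.
April 1925: 30 − 27 = 3 days remain.
Then 10 full months totalling 304 days.
March 1–25, 1926: 25 days.
Residual: 332 days.
Total: 697 days.
697 mod 7 = 4, so 4 days before Thursday is Sunday.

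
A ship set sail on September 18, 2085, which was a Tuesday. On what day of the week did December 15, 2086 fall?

Sunday

September 2085: 30 − 18 = 12 days remain.
Then 14 full months totalling 426 days.
December 1–15, 2086: 15 days.
Total: 12 + 426 + 15 = 453 days.
453 mod 7 = 5, so 5 days after Tuesday is Sunday.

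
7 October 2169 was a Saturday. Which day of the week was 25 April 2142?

Count forward from the earlier date (April 25, 2142) to the later (October 7, 2169):
From April 25, 2142 to April 25, 2169: 27 years, of which 7 contain a Feb 29 — 20×365 + 7×366 = 9862 days.
April 2169: 30 − 25 = 5 days remain.
Then May (31), June (30), July (31), August (31), September (30): 31 + 30 + 31 + 31 + 30 = 153 days.
October 1–7, 2169: 7 days.
Residual: 165 days.
Total: 10027 days.
10027 mod 7 = 3, so 3 days before Saturday is Wednesday.

Wednesday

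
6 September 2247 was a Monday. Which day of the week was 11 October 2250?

September 6, 2247 → September 6, 2248: 366 days (2248 is a leap year).
September 6, 2248 → September 6, 2249: 365 days.
September 6, 2249 → September 6, 2250: 365 days.
September 2250: 30 − 6 = 24 days remain.
October 1–11, 2250: 11 days.
Residual: 35 days.
Total: 1131 days.
1131 mod 7 = 4, so 4 days after Monday is Friday.

Friday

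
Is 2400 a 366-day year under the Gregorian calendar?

2400 is a leap year (divisible by 400).

Yes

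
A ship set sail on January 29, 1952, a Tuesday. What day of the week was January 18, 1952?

Count forward from the earlier date (January 18, 1952) to the later (January 29, 1952):
Within January 1952: 29 − 18 = 11 days.
11 mod 7 = 4, so 4 days before Tuesday is Friday.

Friday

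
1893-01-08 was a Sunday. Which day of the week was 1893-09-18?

January 1893: 31 − 8 = 23 days remain.
Then February 1893 (28), March (31), April (30), May (31), June (30), July (31), August (31): 28 + 31 + 30 + 31 + 30 + 31 + 31 = 212 days.
September 1–18, 1893: 18 days.
Total: 23 + 212 + 18 = 253 days.
253 mod 7 = 1, so 1 day after Sunday is Monday.

Monday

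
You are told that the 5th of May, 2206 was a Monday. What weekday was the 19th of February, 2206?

Wednesday

Count forward from the earlier date (February 19, 2206) to the later (May 5, 2206):
February 2206: 28 − 19 = 9 days remain (2206 is not a leap year, so February has 28 days).
Then March (31), April (30): 31 + 30 = 61 days.
May 1–5, 2206: 5 days.
Total: 9 + 61 + 5 = 75 days.
75 mod 7 = 5, so 5 days before Monday is Wednesday.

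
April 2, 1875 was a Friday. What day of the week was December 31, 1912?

From April 2, 1875 to April 2, 1912: 37 years, of which 9 contain a Feb 29 — 28×365 + 9×366 = 13514 days.
(1900 is not a leap year (divisible by 100 but not 400).)
April 1912: 30 − 2 = 28 days remain.
Then May (31), June (30), July (31), August (31), September (30), October (31), November (30): 31 + 30 + 31 + 31 + 30 + 31 + 30 = 214 days.
December 1–31, 1912: 31 days.
Residual: 273 days.
Total: 13787 days.
13787 mod 7 = 4, so 4 days after Friday is Tuesday.

Tuesday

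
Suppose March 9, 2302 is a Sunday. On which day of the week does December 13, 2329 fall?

Day-of-year of March 9, 2302: 68.
Day-of-year of December 13, 2329: 347.
2302 has 365 days, so 365 − 68 = 297 days remain in 2302.
Full years 2303–2328: 19 common + 7 leap = 19×365 + 7×366 = 9497 days.
Total: 297 + 9497 + 347 = 10141 days.
10141 mod 7 = 5, so 5 days after Sunday is Friday.

Friday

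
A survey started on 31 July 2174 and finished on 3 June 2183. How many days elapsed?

From July 31, 2174 to July 31, 2182: 8 years, of which 2 contain a Feb 29 — 6×365 + 2×366 = 2922 days.
July 2182: 31 − 31 = 0 days remain.
Then 10 full months totalling 304 days.
June 1–3, 2183: 3 days.
Residual: 307 days.
Total: 3229 days.

3229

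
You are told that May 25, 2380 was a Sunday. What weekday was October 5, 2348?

Count forward from the earlier date (October 5, 2348) to the later (May 25, 2380):
Day-of-year of October 5, 2348: 279.
Day-of-year of May 25, 2380: 146.
2348 has 366 days, so 366 − 279 = 87 days remain in 2348.
Full years 2349–2379: 24 common + 7 leap = 24×365 + 7×366 = 11322 days.
Total: 87 + 11322 + 146 = 11555 days.
11555 mod 7 = 5, so 5 days before Sunday is Tuesday.

Tuesday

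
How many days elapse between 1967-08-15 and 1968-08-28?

Day-of-year of August 15, 1967: 227.
Day-of-year of August 28, 1968: 241.
1967 has 365 days, so 365 − 227 = 138 days remain in 1967.
Total: 138 + 241 = 379 days.

379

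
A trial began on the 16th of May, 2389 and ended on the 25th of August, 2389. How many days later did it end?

101

May 2389: 31 − 16 = 15 days remain.
Then June (30), July (31): 30 + 31 = 61 days.
August 1–25, 2389: 25 days.
Total: 15 + 61 + 25 = 101 days.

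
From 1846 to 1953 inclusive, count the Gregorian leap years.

26

Years divisible by 4: 1848, 1852, …, 1952 — 27 in all.
Of these, 1900 is divisible by 100 but not 400, so not leap.
Leap years: 27 − 1 = 26.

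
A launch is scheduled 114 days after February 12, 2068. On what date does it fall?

June 5, 2068

Count 114 days after February 12, 2068:
February 2068: 29 − 12 = 17 days remain (2068 is a leap year, so February has 29 days).
Then March (31), April (30), May (31): 31 + 30 + 31 = 92 days.
June 1–5, 2068: 5 days.
Total: 17 + 92 + 5 = 114 days.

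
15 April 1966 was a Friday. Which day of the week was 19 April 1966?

Tuesday

Within April 1966: 19 − 15 = 4 days.
4 mod 7 = 4, so 4 days after Friday is Tuesday.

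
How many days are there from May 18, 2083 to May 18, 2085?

731

May 18, 2083 → May 18, 2084: 366 days (2084 is a leap year).
May 18, 2084 → May 18, 2085: 365 days.
Total: 731 days.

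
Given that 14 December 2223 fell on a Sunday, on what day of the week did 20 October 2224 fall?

Wednesday

Day-of-year of December 14, 2223: 348.
Day-of-year of October 20, 2224: 294.
2223 has 365 days, so 365 − 348 = 17 days remain in 2223.
Total: 17 + 294 = 311 days.
311 mod 7 = 3, so 3 days after Sunday is Wednesday.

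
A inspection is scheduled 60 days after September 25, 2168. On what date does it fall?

November 24, 2168

Count 60 days after September 25, 2168:
September 2168: 30 − 25 = 5 days remain.
Then October (31): 31 days.
November 1–24, 2168: 24 days.
Total: 5 + 31 + 24 = 60 days.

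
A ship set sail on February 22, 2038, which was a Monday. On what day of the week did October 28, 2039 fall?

February 22, 2038 → February 22, 2039: 365 days.
February 2039: 28 − 22 = 6 days remain (2039 is not a leap year, so February has 28 days).
Then March (31), April (30), May (31), June (30), July (31), August (31), September (30): 31 + 30 + 31 + 30 + 31 + 31 + 30 = 214 days.
October 1–28, 2039: 28 days.
Residual: 248 days.
Total: 613 days.
613 mod 7 = 4, so 4 days after Monday is Friday.

Friday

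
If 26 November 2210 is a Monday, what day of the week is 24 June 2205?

Count forward from the earlier date (June 24, 2205) to the later (November 26, 2210):
June 24, 2205 → June 24, 2206: 365 days.
June 24, 2206 → June 24, 2207: 365 days.
June 24, 2207 → June 24, 2208: 366 days (2208 is a leap year).
June 24, 2208 → June 24, 2209: 365 days.
June 24, 2209 → June 24, 2210: 365 days.
June 2210: 30 − 24 = 6 days remain.
Then July (31), August (31), September (30), October (31): 31 + 31 + 30 + 31 = 123 days.
November 1–26, 2210: 26 days.
Residual: 155 days.
Total: 1981 days.
1981 is a multiple of 7, so 24 June 2205 falls on the same weekday: Monday.

Monday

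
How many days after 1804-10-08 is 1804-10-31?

23

Within October 1804: 31 − 8 = 23 days.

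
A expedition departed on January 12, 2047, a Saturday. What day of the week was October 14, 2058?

Day-of-year of January 12, 2047: 12.
Day-of-year of October 14, 2058: 287.
2047 has 365 days, so 365 − 12 = 353 days remain in 2047.
Full years 2048–2057: 7 common + 3 leap = 7×365 + 3×366 = 3653 days.
Total: 353 + 3653 + 287 = 4293 days.
4293 mod 7 = 2, so 2 days after Saturday is Monday.

Monday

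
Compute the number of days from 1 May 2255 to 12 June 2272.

Day-of-year of May 1, 2255: 121.
Day-of-year of June 12, 2272: 164.
2255 has 365 days, so 365 − 121 = 244 days remain in 2255.
Full years 2256–2271: 12 common + 4 leap = 12×365 + 4×366 = 5844 days.
Total: 244 + 5844 + 164 = 6252 days.

6252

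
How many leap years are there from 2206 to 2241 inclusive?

9

Years divisible by 4 in [2206, 2241]: 2208, 2212, 2216, 2220, 2224, 2228, 2232, 2236, 2240.
No century exceptions apply. Count: 9.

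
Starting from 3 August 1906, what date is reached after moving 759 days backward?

5 July 1904

Count 759 days before August 3, 1906:
July 1904: 31 − 5 = 26 days remain.
Then 24 full months totalling 730 days.
August 1–3, 1906: 3 days.
Total: 26 + 730 + 3 = 759 days.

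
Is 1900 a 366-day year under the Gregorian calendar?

1900 is not a leap year (divisible by 100 but not 400).

No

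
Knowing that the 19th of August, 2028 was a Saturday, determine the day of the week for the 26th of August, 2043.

Wednesday

Day-of-year of August 19, 2028: 232.
Day-of-year of August 26, 2043: 238.
2028 has 366 days, so 366 − 232 = 134 days remain in 2028.
Full years 2029–2042: 11 common + 3 leap = 11×365 + 3×366 = 5113 days.
Total: 134 + 5113 + 238 = 5485 days.
5485 mod 7 = 4, so 4 days after Saturday is Wednesday.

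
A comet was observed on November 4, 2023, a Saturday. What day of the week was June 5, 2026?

Friday

Day-of-year of November 4, 2023: 308.
Day-of-year of June 5, 2026: 156.
2023 has 365 days, so 365 − 308 = 57 days remain in 2023.
Full years: 2024: 366; 2025: 365. Sum = 731.
Total: 57 + 731 + 156 = 944 days.
944 mod 7 = 6, so 6 days after Saturday is Friday.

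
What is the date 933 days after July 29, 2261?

February 17, 2264

Count 933 days after July 29, 2261:
July 29, 2261 → July 29, 2262: 365 days.
July 29, 2262 → July 29, 2263: 365 days.
July 2263: 31 − 29 = 2 days remain.
Then August (31), September (30), October (31), November (30), December (31), January (31): 31 + 30 + 31 + 30 + 31 + 31 = 184 days.
February 1–17, 2264: 17 days (2264 is a leap year).
Residual: 203 days.
Total: 933 days.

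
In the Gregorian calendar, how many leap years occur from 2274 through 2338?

Years divisible by 4: 2276, 2280, …, 2336 — 16 in all.
Of these, 2300 is divisible by 100 but not 400, so not leap.
Leap years: 16 − 1 = 15.

15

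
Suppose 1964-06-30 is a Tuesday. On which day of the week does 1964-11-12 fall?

Thursday

June 1964: 30 − 30 = 0 days remain.
Then July (31), August (31), September (30), October (31): 31 + 31 + 30 + 31 = 123 days.
November 1–12, 1964: 12 days.
Total: 0 + 123 + 12 = 135 days.
135 mod 7 = 2, so 2 days after Tuesday is Thursday.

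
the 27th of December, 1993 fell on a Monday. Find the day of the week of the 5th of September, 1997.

Friday

Day-of-year of December 27, 1993: 361.
Day-of-year of September 5, 1997: 248.
1993 has 365 days, so 365 − 361 = 4 days remain in 1993.
Full years: 1994: 365; 1995: 365; 1996: 366. Sum = 1096.
Total: 4 + 1096 + 248 = 1348 days.
1348 mod 7 = 4, so 4 days after Monday is Friday.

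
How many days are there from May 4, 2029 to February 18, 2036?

Day-of-year of May 4, 2029: 124.
Day-of-year of February 18, 2036: 49.
2029 has 365 days, so 365 − 124 = 241 days remain in 2029.
Full years: 2030: 365; 2031: 365; 2032: 366; 2033: 365; 2034: 365; 2035: 365. Sum = 2191.
Total: 241 + 2191 + 49 = 2481 days.

2481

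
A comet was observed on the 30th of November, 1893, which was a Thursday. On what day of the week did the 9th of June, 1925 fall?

Tuesday

From November 30, 1893 to November 30, 1924: 31 years, of which 7 contain a Feb 29 — 24×365 + 7×366 = 11322 days.
(1900 is not a leap year (divisible by 100 but not 400).)
November 1924: 30 − 30 = 0 days remain.
Then December (31), January (31), February 1925 (28), March (31), April (30), May (31): 31 + 31 + 28 + 31 + 30 + 31 = 182 days.
June 1–9, 1925: 9 days.
Residual: 191 days.
Total: 11513 days.
11513 mod 7 = 5, so 5 days after Thursday is Tuesday.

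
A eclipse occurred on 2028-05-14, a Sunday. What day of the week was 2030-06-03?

May 14, 2028 → May 14, 2029: 365 days.
May 14, 2029 → May 14, 2030: 365 days.
May 2030: 31 − 14 = 17 days remain.
June 1–3, 2030: 3 days.
Residual: 20 days.
Total: 750 days.
750 mod 7 = 1, so 1 day after Sunday is Monday.

Monday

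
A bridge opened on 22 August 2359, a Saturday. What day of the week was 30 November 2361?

August 2359: 31 − 22 = 9 days remain.
Then 26 full months totalling 792 days.
November 1–30, 2361: 30 days.
Total: 9 + 792 + 30 = 831 days.
831 mod 7 = 5, so 5 days after Saturday is Thursday.

Thursday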